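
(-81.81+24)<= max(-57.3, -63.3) True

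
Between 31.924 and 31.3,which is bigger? 31.924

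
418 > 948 False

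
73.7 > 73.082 True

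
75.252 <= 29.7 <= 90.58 False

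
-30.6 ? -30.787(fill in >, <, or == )>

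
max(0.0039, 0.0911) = 0.0911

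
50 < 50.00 False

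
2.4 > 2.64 False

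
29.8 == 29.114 False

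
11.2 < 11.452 True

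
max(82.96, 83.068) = 83.068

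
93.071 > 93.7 False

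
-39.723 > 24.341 False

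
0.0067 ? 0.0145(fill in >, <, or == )<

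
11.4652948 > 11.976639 False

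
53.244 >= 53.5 False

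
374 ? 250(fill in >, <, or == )>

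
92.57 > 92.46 True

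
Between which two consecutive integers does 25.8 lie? 25 and 26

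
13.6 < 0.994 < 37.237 False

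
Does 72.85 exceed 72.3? Yes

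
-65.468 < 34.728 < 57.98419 True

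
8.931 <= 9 True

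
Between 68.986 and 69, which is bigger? 69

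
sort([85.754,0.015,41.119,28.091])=[0.015,28.091,41.119,85.754]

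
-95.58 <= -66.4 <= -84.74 False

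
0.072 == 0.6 False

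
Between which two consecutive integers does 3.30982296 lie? 3 and 4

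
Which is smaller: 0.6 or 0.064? 0.064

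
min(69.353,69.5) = 69.353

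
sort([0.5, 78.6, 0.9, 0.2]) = [0.2, 0.5, 0.9, 78.6]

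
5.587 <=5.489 False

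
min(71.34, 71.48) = 71.34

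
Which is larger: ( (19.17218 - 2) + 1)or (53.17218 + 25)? (53.17218 + 25)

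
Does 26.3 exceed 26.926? No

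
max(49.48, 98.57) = 98.57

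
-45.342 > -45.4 True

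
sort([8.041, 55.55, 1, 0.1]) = [0.1, 1, 8.041, 55.55]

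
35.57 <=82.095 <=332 True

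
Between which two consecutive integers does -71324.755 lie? -71325 and -71324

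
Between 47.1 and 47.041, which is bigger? 47.1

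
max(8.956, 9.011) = 9.011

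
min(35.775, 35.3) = 35.3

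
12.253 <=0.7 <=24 False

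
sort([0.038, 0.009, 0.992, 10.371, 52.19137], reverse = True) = [52.19137, 10.371, 0.992, 0.038, 0.009]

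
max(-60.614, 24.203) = 24.203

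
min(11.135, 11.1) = 11.1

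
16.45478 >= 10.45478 True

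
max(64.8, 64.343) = 64.8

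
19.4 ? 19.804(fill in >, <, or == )<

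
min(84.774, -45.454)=-45.454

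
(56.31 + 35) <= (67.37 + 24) True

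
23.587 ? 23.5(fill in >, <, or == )>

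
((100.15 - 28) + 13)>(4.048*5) True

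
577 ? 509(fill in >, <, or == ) >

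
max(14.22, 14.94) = 14.94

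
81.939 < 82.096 True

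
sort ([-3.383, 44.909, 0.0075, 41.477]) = [-3.383, 0.0075, 41.477, 44.909]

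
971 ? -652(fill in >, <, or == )>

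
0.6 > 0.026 True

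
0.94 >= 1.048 False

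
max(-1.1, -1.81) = -1.1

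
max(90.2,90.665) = 90.665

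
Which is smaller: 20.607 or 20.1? 20.1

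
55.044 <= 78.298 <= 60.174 False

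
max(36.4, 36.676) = 36.676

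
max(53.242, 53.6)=53.6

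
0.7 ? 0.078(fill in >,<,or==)>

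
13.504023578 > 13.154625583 True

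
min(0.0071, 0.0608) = 0.0071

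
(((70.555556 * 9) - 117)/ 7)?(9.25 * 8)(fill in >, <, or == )>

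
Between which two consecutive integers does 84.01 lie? 84 and 85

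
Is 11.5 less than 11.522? Yes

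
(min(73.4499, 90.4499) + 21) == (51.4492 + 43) False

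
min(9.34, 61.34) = 9.34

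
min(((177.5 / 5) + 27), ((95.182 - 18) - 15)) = 62.182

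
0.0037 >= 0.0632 False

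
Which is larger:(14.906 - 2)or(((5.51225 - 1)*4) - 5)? (((5.51225 - 1)*4) - 5)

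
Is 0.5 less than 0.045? No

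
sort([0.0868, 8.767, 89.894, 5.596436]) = [0.0868, 5.596436, 8.767, 89.894]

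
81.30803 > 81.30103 True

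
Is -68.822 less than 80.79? Yes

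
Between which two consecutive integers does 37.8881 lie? 37 and 38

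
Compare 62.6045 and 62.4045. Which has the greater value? 62.6045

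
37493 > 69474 False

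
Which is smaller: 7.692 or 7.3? 7.3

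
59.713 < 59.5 False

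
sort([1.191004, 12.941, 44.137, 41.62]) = [1.191004, 12.941, 41.62, 44.137]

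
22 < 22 False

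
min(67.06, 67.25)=67.06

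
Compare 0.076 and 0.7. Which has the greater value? 0.7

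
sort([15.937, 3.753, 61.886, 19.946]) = [3.753, 15.937, 19.946, 61.886]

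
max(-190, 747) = 747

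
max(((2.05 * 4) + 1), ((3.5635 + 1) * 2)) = 9.2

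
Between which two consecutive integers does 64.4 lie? 64 and 65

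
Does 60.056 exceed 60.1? No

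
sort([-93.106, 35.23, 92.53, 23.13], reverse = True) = [92.53, 35.23, 23.13, -93.106]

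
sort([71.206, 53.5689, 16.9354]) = [16.9354, 53.5689, 71.206]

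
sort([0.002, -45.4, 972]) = [-45.4, 0.002, 972]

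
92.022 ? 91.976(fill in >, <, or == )>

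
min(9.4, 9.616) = 9.4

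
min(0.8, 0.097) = 0.097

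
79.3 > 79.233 True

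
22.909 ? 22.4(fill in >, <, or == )>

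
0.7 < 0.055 False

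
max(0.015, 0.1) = 0.1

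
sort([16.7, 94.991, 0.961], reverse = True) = [94.991, 16.7, 0.961]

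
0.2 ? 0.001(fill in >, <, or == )>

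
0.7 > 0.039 True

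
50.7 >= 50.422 True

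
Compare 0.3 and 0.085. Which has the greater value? 0.3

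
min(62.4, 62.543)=62.4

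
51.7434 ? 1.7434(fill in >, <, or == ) >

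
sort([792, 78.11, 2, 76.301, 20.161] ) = [2, 20.161, 76.301, 78.11, 792]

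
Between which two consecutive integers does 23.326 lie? 23 and 24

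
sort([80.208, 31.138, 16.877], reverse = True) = [80.208, 31.138, 16.877]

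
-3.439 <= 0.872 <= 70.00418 True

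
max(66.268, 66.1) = 66.268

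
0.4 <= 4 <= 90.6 True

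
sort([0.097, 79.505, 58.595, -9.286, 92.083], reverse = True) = [92.083, 79.505, 58.595, 0.097, -9.286]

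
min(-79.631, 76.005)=-79.631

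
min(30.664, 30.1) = 30.1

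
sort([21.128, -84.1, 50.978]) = [-84.1, 21.128, 50.978]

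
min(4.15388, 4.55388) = 4.15388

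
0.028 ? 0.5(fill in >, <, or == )<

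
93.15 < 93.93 True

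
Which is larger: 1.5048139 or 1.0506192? 1.5048139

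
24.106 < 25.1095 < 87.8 True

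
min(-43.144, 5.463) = -43.144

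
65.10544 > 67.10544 False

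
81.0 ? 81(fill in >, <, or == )==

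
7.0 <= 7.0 True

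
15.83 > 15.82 True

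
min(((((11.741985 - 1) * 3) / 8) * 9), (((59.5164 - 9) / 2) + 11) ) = 36.254199375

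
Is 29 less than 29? No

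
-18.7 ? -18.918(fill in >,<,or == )>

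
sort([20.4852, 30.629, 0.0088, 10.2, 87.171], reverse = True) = [87.171, 30.629, 20.4852, 10.2, 0.0088]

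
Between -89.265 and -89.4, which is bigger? -89.265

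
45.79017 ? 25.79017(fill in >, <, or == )>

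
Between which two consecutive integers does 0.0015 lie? 0 and 1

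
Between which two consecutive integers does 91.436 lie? 91 and 92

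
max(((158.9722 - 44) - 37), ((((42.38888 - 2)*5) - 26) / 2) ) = 87.9722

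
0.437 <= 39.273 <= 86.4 True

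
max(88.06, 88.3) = 88.3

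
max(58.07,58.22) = 58.22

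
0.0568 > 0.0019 True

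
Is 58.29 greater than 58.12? Yes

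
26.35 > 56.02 False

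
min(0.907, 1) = 0.907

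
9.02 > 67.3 False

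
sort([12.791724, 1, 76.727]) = [1, 12.791724, 76.727]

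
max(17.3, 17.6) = 17.6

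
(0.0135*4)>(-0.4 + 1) False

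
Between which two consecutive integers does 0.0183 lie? 0 and 1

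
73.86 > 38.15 True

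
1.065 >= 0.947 True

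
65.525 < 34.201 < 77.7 False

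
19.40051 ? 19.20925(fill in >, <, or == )>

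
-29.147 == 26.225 False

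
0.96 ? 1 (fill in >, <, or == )<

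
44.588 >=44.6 False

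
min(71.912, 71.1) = 71.1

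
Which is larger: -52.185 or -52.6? -52.185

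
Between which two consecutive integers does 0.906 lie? 0 and 1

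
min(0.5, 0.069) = 0.069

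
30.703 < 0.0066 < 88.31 False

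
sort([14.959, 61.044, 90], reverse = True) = [90, 61.044, 14.959]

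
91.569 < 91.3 False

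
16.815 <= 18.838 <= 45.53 True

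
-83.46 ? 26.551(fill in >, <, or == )<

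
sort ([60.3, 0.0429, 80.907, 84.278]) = [0.0429, 60.3, 80.907, 84.278]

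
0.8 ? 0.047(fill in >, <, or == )>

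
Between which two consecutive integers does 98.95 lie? 98 and 99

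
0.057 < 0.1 True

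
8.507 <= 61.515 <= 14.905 False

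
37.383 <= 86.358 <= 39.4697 False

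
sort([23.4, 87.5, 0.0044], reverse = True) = [87.5, 23.4, 0.0044]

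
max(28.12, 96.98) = 96.98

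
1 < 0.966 False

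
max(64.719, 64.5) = 64.719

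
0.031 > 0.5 False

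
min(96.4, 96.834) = 96.4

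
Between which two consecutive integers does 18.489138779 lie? 18 and 19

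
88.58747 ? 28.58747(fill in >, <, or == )>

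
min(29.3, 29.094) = 29.094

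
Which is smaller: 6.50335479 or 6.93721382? 6.50335479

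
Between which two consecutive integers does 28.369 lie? 28 and 29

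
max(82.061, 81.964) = 82.061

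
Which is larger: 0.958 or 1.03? 1.03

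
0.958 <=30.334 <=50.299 True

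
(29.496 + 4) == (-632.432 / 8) False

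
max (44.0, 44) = 44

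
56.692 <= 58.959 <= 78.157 True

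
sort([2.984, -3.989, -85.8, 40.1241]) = [-85.8, -3.989, 2.984, 40.1241]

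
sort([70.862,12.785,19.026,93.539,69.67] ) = [12.785,19.026,69.67,70.862,93.539]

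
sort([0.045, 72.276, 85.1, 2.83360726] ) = [0.045, 2.83360726, 72.276, 85.1]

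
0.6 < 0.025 False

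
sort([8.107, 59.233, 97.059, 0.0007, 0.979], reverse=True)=[97.059, 59.233, 8.107, 0.979, 0.0007]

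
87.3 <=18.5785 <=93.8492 False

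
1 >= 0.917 True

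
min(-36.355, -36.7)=-36.7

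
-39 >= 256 False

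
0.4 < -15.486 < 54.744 False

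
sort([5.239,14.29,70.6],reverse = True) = [70.6,14.29,5.239]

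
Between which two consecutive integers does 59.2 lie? 59 and 60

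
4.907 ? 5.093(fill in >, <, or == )<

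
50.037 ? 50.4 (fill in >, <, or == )<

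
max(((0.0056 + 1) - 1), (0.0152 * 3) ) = 0.0456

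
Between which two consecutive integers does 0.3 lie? 0 and 1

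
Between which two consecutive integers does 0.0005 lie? 0 and 1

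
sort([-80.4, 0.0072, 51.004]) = [-80.4, 0.0072, 51.004]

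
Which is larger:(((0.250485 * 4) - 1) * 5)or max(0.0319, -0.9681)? max(0.0319, -0.9681)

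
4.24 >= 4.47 False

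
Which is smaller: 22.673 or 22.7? 22.673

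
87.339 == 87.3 False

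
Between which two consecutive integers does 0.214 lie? 0 and 1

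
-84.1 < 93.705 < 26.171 False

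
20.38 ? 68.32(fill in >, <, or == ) <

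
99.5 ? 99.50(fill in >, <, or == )==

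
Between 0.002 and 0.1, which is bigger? 0.1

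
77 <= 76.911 False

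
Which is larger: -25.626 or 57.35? 57.35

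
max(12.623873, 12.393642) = 12.623873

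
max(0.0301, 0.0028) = 0.0301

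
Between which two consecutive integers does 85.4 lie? 85 and 86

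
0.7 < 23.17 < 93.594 True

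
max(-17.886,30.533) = 30.533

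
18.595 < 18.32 False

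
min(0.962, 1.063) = 0.962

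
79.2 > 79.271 False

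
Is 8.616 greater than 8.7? No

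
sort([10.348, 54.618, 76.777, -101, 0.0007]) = [-101, 0.0007, 10.348, 54.618, 76.777]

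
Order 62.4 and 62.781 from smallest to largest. 62.4,62.781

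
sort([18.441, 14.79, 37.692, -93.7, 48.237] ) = [-93.7, 14.79, 18.441, 37.692, 48.237]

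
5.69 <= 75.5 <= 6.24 False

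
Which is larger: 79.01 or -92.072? 79.01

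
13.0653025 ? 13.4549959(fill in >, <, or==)<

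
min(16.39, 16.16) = 16.16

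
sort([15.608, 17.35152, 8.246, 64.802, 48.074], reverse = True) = [64.802, 48.074, 17.35152, 15.608, 8.246]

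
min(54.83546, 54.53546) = 54.53546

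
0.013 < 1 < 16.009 True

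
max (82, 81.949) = 82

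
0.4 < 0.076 False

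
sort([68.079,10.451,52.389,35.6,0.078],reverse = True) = [68.079,52.389,35.6,10.451,0.078]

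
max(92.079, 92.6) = 92.6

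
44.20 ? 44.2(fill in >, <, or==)==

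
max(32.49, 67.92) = 67.92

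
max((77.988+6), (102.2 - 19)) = 83.988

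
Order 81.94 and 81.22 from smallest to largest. 81.22, 81.94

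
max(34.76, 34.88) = 34.88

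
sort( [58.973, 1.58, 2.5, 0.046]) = [0.046, 1.58, 2.5, 58.973]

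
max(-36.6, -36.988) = -36.6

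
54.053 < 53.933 False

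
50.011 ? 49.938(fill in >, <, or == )>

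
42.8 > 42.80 False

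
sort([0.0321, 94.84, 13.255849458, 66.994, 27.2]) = [0.0321, 13.255849458, 27.2, 66.994, 94.84]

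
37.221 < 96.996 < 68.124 False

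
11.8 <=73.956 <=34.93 False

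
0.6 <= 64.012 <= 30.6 False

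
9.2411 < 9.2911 True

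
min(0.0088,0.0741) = 0.0088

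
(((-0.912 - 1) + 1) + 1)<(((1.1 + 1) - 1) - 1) True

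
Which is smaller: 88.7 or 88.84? 88.7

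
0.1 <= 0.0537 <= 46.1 False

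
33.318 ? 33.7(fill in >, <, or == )<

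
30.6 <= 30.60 True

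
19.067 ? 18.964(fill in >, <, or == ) >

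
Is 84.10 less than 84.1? No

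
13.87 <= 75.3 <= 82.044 True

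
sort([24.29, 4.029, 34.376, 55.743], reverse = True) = [55.743, 34.376, 24.29, 4.029]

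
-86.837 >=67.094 False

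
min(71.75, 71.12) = 71.12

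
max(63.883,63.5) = 63.883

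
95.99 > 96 False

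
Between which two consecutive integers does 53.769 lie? 53 and 54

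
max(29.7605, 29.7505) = 29.7605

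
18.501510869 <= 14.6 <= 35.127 False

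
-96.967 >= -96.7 False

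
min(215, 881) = 215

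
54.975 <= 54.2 False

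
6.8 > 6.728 True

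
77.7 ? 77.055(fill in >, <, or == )>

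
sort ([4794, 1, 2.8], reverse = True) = [4794, 2.8, 1]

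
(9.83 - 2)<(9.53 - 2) False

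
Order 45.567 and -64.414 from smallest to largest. -64.414, 45.567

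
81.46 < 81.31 False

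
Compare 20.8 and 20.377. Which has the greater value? 20.8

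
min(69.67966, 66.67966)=66.67966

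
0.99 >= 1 False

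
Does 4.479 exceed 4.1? Yes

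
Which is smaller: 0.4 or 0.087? 0.087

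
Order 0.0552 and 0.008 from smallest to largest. 0.008, 0.0552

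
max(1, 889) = 889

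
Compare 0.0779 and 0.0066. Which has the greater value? 0.0779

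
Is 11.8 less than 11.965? Yes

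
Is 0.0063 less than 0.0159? Yes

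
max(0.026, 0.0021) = 0.026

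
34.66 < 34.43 False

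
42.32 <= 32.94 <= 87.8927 False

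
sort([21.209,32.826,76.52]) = [21.209,32.826,76.52]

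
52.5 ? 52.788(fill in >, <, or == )<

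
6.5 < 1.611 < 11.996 False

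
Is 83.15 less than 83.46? Yes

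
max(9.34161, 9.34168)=9.34168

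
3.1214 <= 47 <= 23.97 False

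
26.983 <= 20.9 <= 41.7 False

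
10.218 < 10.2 False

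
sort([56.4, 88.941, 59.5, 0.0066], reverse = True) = [88.941, 59.5, 56.4, 0.0066]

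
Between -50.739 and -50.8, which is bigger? -50.739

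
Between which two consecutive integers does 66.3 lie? 66 and 67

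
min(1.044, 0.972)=0.972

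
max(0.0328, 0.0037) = 0.0328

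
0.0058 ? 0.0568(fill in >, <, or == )<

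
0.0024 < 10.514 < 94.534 True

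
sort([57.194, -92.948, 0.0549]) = [-92.948, 0.0549, 57.194]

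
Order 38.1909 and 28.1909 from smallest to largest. 28.1909,38.1909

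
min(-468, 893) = -468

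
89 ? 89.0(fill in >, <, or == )==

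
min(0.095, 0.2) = 0.095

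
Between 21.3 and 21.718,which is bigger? 21.718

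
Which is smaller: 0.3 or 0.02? 0.02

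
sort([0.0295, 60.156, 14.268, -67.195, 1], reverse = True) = [60.156, 14.268, 1, 0.0295, -67.195]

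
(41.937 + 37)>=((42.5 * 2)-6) False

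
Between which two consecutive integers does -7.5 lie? -8 and -7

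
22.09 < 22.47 True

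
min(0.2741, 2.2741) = 0.2741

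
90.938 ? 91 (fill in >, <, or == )<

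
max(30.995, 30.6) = 30.995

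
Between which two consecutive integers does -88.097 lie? -89 and -88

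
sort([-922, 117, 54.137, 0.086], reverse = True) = [117, 54.137, 0.086, -922]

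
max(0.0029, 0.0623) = 0.0623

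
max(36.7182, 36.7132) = 36.7182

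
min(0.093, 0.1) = 0.093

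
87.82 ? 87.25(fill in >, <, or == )>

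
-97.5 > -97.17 False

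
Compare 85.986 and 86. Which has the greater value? 86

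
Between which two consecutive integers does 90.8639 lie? 90 and 91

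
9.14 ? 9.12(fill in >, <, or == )>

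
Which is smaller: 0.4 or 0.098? 0.098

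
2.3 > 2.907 False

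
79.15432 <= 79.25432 True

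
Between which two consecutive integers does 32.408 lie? 32 and 33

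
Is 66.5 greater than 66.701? No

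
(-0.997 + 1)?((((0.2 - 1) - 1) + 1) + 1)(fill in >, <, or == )<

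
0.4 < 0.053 False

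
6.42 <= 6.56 True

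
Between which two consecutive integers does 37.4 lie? 37 and 38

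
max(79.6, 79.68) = 79.68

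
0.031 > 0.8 False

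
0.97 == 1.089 False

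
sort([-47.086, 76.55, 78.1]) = [-47.086, 76.55, 78.1]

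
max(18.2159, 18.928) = 18.928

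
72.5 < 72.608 True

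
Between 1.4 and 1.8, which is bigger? 1.8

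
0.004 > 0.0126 False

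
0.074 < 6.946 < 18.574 True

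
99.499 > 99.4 True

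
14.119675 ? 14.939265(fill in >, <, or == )<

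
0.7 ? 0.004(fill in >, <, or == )>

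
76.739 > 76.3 True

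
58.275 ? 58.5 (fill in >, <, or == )<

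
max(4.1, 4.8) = 4.8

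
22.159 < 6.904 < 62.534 False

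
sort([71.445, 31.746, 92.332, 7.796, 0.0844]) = [0.0844, 7.796, 31.746, 71.445, 92.332]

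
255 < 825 True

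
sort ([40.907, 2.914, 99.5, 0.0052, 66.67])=[0.0052, 2.914, 40.907, 66.67, 99.5]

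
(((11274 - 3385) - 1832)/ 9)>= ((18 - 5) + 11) True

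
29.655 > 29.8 False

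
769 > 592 True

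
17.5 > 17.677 False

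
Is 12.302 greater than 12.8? No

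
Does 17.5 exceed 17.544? No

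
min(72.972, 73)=72.972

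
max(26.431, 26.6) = 26.6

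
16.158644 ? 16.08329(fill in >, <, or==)>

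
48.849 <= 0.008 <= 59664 False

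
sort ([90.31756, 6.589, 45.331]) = [6.589, 45.331, 90.31756]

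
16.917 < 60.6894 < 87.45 True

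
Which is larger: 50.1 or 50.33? 50.33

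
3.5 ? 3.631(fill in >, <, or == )<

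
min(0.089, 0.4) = 0.089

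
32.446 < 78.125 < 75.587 False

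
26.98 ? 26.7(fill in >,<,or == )>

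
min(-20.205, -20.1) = -20.205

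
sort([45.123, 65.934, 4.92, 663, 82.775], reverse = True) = [663, 82.775, 65.934, 45.123, 4.92]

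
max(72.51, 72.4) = 72.51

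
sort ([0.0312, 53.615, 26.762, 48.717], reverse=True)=[53.615, 48.717, 26.762, 0.0312]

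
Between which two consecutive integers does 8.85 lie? 8 and 9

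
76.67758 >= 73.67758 True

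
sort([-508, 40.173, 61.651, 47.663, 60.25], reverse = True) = [61.651, 60.25, 47.663, 40.173, -508]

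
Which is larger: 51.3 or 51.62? 51.62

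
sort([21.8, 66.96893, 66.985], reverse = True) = [66.985, 66.96893, 21.8]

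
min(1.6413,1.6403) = 1.6403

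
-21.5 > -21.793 True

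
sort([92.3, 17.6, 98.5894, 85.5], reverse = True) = [98.5894, 92.3, 85.5, 17.6]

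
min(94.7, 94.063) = 94.063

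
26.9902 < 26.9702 False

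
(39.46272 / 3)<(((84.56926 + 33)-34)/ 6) True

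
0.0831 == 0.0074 False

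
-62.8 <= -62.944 False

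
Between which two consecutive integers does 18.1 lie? 18 and 19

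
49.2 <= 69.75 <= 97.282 True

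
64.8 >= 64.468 True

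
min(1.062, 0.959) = 0.959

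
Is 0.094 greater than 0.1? No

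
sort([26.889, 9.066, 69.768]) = [9.066, 26.889, 69.768]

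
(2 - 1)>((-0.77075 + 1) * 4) True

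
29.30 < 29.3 False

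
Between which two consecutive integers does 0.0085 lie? 0 and 1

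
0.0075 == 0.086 False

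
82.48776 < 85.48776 True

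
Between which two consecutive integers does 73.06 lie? 73 and 74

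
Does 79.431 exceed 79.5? No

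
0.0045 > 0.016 False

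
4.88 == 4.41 False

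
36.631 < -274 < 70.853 False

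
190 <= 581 True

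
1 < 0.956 False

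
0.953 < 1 True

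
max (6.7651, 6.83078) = 6.83078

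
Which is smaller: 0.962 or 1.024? 0.962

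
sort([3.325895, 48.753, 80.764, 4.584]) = [3.325895, 4.584, 48.753, 80.764]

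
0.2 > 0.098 True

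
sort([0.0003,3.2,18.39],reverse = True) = [18.39,3.2,0.0003]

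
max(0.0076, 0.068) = 0.068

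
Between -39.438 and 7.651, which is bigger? 7.651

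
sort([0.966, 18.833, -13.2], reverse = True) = [18.833, 0.966, -13.2]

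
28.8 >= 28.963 False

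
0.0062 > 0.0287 False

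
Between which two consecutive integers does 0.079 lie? 0 and 1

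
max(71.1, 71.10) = 71.10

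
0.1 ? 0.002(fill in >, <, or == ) >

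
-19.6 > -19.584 False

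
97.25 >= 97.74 False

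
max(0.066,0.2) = 0.2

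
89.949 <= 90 True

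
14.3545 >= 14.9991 False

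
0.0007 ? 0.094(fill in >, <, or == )<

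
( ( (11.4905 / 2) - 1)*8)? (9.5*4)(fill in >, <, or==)<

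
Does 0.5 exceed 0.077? Yes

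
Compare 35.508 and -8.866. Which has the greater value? 35.508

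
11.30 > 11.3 False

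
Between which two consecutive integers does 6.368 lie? 6 and 7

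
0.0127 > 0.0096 True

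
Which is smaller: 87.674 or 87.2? 87.2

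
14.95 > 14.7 True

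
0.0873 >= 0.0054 True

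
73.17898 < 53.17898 False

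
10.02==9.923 False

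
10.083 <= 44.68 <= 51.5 True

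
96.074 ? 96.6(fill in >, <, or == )<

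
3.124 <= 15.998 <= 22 True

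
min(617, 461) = 461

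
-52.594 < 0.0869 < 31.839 True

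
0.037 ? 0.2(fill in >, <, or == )<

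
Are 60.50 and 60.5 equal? Yes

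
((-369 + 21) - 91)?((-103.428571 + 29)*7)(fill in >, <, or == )>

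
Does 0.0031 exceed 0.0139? No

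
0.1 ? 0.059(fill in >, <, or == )>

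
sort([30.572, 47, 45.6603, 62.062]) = [30.572, 45.6603, 47, 62.062]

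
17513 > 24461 False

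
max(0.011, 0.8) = 0.8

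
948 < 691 False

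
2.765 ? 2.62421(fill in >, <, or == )>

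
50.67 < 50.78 True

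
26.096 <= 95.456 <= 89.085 False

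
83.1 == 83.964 False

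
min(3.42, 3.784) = 3.42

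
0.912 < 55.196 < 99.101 True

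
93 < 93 False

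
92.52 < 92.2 False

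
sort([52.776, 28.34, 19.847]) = [19.847, 28.34, 52.776]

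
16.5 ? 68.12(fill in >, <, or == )<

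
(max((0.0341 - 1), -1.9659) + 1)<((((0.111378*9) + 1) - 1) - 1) False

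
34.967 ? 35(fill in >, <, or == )<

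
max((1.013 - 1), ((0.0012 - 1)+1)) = 0.013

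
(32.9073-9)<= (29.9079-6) True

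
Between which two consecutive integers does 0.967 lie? 0 and 1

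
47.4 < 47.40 False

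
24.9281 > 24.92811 False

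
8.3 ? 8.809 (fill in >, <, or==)<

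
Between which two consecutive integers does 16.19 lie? 16 and 17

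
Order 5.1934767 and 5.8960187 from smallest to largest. 5.1934767,5.8960187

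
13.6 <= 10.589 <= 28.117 False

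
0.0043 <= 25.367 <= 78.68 True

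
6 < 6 False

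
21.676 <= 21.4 False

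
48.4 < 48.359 False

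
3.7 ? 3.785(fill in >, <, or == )<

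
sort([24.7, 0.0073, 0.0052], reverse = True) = [24.7, 0.0073, 0.0052]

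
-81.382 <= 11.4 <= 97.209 True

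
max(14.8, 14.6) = 14.8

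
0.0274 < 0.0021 False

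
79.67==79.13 False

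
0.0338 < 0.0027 False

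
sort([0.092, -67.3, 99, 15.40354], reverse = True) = [99, 15.40354, 0.092, -67.3]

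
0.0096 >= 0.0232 False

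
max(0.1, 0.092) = 0.1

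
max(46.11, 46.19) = 46.19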